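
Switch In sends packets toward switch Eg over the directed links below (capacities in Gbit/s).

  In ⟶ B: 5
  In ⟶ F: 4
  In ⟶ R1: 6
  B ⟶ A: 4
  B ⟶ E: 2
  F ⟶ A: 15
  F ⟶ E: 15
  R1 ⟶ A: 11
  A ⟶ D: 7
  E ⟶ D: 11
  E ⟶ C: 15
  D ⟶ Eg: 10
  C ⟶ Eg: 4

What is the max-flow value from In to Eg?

Augment In→B→A→D→Eg: bottleneck 4, flow now 4.
Augment In→B→E→D→Eg: bottleneck 1, flow now 5.
Augment In→F→A→D→Eg: bottleneck 3, flow now 8.
Augment In→F→E→D→Eg: bottleneck 1, flow now 9.
Augment In→R1→A→B→E→D→Eg: bottleneck 1, flow now 10. (uses reverse residual edge)
Augment In→R1→A→F→E→C→Eg: bottleneck 3, flow now 13. (uses reverse residual edge)
No augmenting path remains; maximum flow = 13.
In the residual graph, reachable from In: {In, B, R1, A}.
Min-cut edges: In→F (4), B→E (2), A→D (7); capacity 4 + 2 + 7 = 13.
This cut is saturated, so no flow can exceed 13.

13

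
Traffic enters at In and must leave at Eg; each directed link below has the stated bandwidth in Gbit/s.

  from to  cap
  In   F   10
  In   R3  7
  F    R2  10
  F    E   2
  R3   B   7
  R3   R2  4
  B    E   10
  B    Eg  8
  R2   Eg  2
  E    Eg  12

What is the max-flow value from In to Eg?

11

Augment In→F→R2→Eg: bottleneck 2, flow now 2.
Augment In→F→E→Eg: bottleneck 2, flow now 4.
Augment In→R3→B→Eg: bottleneck 7, flow now 11.
No augmenting path remains; maximum flow = 11.
In the residual graph, reachable from In: {In, F, R2}.
Min-cut edges: In→R3 (7), F→E (2), R2→Eg (2); capacity 7 + 2 + 2 = 11.
This cut is saturated, so no flow can exceed 11.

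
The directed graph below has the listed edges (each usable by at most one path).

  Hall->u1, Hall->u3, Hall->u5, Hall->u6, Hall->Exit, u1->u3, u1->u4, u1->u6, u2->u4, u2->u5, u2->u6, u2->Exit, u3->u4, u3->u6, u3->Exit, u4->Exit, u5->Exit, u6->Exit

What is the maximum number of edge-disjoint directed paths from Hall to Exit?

Assign every edge capacity 1; by Menger, the answer equals the max flow.
Path Hall→Exit (+1); total 1.
Path Hall→u3→Exit (+1); total 2.
Path Hall→u5→Exit (+1); total 3.
Path Hall→u6→Exit (+1); total 4.
Path Hall→u1→u4→Exit (+1); total 5.
No residual Hall→Exit path; max flow = 5.
Certifying cut of size 5: {Hall→Exit, Hall→u1, Hall→u3, Hall→u5, Hall→u6}.

5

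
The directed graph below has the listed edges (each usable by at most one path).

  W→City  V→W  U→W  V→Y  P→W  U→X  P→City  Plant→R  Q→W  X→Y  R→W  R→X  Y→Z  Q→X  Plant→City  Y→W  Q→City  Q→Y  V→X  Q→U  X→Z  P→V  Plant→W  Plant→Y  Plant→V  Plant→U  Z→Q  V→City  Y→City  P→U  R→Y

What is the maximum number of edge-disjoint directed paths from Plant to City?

5

Assign every edge capacity 1; by Menger, the answer equals the max flow.
Path Plant→City (+1); total 1.
Path Plant→V→City (+1); total 2.
Path Plant→W→City (+1); total 3.
Path Plant→Y→City (+1); total 4.
Path Plant→R→X→Z→Q→City (+1); total 5.
No residual Plant→City path; max flow = 5.
Certifying cut of size 5: {Plant→City, Plant→V, W→City, Y→City, Z→Q}.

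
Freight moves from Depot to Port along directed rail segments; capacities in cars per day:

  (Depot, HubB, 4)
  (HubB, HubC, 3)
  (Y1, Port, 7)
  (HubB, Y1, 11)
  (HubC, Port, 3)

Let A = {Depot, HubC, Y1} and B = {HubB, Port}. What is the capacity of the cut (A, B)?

Edges leaving {Depot, HubC, Y1}: Depot→HubB (4), HubC→Port (3), Y1→Port (7).
Cut capacity = 4 + 3 + 7 = 14.

14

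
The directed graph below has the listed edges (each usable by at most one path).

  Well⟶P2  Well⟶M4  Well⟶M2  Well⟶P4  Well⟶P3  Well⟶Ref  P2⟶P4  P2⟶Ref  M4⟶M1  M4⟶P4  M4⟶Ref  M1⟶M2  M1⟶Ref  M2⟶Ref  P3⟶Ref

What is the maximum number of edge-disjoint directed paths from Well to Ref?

5

Assign every edge capacity 1; by Menger, the answer equals the max flow.
Path Well→Ref (+1); total 1.
Path Well→P2→Ref (+1); total 2.
Path Well→M4→Ref (+1); total 3.
Path Well→M2→Ref (+1); total 4.
Path Well→P3→Ref (+1); total 5.
No residual Well→Ref path; max flow = 5.
Certifying cut of size 5: {Well→M2, Well→M4, Well→P2, Well→P3, Well→Ref}.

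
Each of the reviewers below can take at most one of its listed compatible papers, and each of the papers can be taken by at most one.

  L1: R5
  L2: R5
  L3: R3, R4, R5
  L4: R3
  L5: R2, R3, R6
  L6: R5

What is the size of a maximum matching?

Unit-capacity flow: source→left, listed edges, right→sink; max matching = max flow.
Augmenting path L1→R5 (+1); matched 1.
Augmenting path L3→R3 (+1); matched 2.
Augmenting path L5→R2 (+1); matched 3.
Augmenting path L4→R3→L3→R4 (+1); matched 4.
No augmenting path remains; maximum matching = 4.
König certificate: {L3, L4, L5, R5} is a vertex cover of size 4 (every listed pair touches it), so no matching can be larger.

4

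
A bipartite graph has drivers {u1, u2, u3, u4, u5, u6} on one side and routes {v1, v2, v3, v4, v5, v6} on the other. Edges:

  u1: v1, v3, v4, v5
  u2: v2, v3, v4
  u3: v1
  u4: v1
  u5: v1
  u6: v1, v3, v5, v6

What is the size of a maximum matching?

Unit-capacity flow: source→left, listed edges, right→sink; max matching = max flow.
Augmenting path u1→v1 (+1); matched 1.
Augmenting path u2→v2 (+1); matched 2.
Augmenting path u6→v3 (+1); matched 3.
Augmenting path u3→v1→u1→v4 (+1); matched 4.
No augmenting path remains; maximum matching = 4.
König certificate: {u1, u2, u6, v1} is a vertex cover of size 4 (every listed pair touches it), so no matching can be larger.

4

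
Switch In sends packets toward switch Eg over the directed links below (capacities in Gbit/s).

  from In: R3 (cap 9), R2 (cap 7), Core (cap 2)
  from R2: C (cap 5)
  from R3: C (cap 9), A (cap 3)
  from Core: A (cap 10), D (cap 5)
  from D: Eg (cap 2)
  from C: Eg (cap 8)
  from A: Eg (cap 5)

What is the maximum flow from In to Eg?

13

Augment In→R2→C→Eg: bottleneck 5, flow now 5.
Augment In→R3→C→Eg: bottleneck 3, flow now 8.
Augment In→R3→A→Eg: bottleneck 3, flow now 11.
Augment In→Core→D→Eg: bottleneck 2, flow now 13.
No augmenting path remains; maximum flow = 13.
In the residual graph, reachable from In: {In, R2, R3, C}.
Min-cut edges: In→Core (2), R3→A (3), C→Eg (8); capacity 2 + 3 + 8 = 13.
This cut is saturated, so no flow can exceed 13.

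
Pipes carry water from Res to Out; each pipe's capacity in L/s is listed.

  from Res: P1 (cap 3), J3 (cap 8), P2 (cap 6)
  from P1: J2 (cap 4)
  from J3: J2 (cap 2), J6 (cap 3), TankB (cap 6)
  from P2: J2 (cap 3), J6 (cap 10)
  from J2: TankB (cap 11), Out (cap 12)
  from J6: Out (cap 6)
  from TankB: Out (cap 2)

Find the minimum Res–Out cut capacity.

16

Augment Res→P1→J2→Out: bottleneck 3, flow now 3.
Augment Res→J3→J2→Out: bottleneck 2, flow now 5.
Augment Res→J3→J6→Out: bottleneck 3, flow now 8.
Augment Res→J3→TankB→Out: bottleneck 2, flow now 10.
Augment Res→P2→J2→Out: bottleneck 3, flow now 13.
Augment Res→P2→J6→Out: bottleneck 3, flow now 16.
No augmenting path remains; maximum flow = 16.
By max-flow min-cut, the minimum cut capacity equals the max flow.
In the residual graph, reachable from Res: {Res, J3, TankB}.
Min-cut edges: Res→P1 (3), Res→P2 (6), J3→J2 (2), J3→J6 (3), TankB→Out (2); capacity 3 + 6 + 2 + 3 + 2 = 16.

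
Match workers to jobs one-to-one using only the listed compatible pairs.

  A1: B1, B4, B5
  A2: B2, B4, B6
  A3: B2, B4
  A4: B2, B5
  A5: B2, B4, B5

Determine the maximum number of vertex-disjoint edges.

Unit-capacity flow: source→left, listed edges, right→sink; max matching = max flow.
Augmenting path A1→B1 (+1); matched 1.
Augmenting path A2→B2 (+1); matched 2.
Augmenting path A3→B4 (+1); matched 3.
Augmenting path A4→B5 (+1); matched 4.
Augmenting path A5→B2→A2→B6 (+1); matched 5.
No augmenting path remains; maximum matching = 5.
König certificate: {A1, A2, A3, A4, A5} is a vertex cover of size 5 (every listed pair touches it), so no matching can be larger.

5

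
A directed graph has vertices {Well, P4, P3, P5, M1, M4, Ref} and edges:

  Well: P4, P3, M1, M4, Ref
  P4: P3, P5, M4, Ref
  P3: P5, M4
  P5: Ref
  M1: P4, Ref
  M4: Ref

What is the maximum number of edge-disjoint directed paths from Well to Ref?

5

Assign every edge capacity 1; by Menger, the answer equals the max flow.
Path Well→Ref (+1); total 1.
Path Well→P4→Ref (+1); total 2.
Path Well→M1→Ref (+1); total 3.
Path Well→M4→Ref (+1); total 4.
Path Well→P3→P5→Ref (+1); total 5.
No residual Well→Ref path; max flow = 5.
Certifying cut of size 5: {Well→M1, Well→M4, Well→P3, Well→P4, Well→Ref}.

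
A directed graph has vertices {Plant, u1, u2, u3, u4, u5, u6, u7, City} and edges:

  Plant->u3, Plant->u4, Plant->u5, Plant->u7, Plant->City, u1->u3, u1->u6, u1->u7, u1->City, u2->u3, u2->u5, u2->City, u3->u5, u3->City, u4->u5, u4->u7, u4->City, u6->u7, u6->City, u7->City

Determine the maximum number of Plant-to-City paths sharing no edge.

Assign every edge capacity 1; by Menger, the answer equals the max flow.
Path Plant→City (+1); total 1.
Path Plant→u3→City (+1); total 2.
Path Plant→u4→City (+1); total 3.
Path Plant→u7→City (+1); total 4.
No residual Plant→City path; max flow = 4.
Certifying cut of size 4: {Plant→City, Plant→u3, Plant→u4, Plant→u7}.

4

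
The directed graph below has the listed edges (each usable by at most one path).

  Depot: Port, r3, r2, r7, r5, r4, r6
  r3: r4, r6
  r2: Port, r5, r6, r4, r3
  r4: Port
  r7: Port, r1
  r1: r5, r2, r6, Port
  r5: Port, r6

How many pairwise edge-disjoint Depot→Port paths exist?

Assign every edge capacity 1; by Menger, the answer equals the max flow.
Path Depot→Port (+1); total 1.
Path Depot→r2→Port (+1); total 2.
Path Depot→r4→Port (+1); total 3.
Path Depot→r5→Port (+1); total 4.
Path Depot→r7→Port (+1); total 5.
No residual Depot→Port path; max flow = 5.
Certifying cut of size 5: {Depot→Port, Depot→r2, Depot→r5, Depot→r7, r4→Port}.

5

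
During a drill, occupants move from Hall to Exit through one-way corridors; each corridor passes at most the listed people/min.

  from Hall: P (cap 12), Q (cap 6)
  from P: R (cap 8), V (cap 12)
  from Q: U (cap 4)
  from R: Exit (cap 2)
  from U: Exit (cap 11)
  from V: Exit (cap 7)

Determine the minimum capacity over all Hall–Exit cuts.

13

Augment Hall→P→R→Exit: bottleneck 2, flow now 2.
Augment Hall→P→V→Exit: bottleneck 7, flow now 9.
Augment Hall→Q→U→Exit: bottleneck 4, flow now 13.
No augmenting path remains; maximum flow = 13.
By max-flow min-cut, the minimum cut capacity equals the max flow.
In the residual graph, reachable from Hall: {Hall, P, Q, R, V}.
Min-cut edges: Q→U (4), R→Exit (2), V→Exit (7); capacity 4 + 2 + 7 = 13.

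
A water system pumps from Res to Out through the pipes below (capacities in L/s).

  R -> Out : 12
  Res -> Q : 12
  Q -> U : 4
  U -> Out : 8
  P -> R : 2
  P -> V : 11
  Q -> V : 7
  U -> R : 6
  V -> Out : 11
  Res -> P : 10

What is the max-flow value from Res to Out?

Augment Res→P→R→Out: bottleneck 2, flow now 2.
Augment Res→P→V→Out: bottleneck 8, flow now 10.
Augment Res→Q→U→Out: bottleneck 4, flow now 14.
Augment Res→Q→V→Out: bottleneck 3, flow now 17.
No augmenting path remains; maximum flow = 17.
In the residual graph, reachable from Res: {Res, P, Q, V}.
Min-cut edges: P→R (2), Q→U (4), V→Out (11); capacity 2 + 4 + 11 = 17.
This cut is saturated, so no flow can exceed 17.

17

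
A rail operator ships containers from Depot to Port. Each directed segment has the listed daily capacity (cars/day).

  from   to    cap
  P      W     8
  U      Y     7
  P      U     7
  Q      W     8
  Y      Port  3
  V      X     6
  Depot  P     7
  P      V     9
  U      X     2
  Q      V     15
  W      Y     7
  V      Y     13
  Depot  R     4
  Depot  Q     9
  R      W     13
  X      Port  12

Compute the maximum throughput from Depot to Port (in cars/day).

11

Augment Depot→P→U→X→Port: bottleneck 2, flow now 2.
Augment Depot→P→U→Y→Port: bottleneck 3, flow now 5.
Augment Depot→P→V→X→Port: bottleneck 2, flow now 7.
Augment Depot→Q→V→X→Port: bottleneck 4, flow now 11.
No augmenting path remains; maximum flow = 11.
In the residual graph, reachable from Depot: {Depot, P, Q, R, U, V, W, Y}.
Min-cut edges: U→X (2), V→X (6), Y→Port (3); capacity 2 + 6 + 3 = 11.
This cut is saturated, so no flow can exceed 11.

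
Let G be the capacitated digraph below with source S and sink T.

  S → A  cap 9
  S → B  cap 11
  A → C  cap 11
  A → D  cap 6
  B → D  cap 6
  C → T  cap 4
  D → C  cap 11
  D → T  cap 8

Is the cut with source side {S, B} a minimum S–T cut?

No — its capacity is 15, but the minimum cut has capacity 12.

Given cut capacity: 9 + 6 = 15.
Augment S→A→C→T: bottleneck 4, flow now 4.
Augment S→A→D→T: bottleneck 5, flow now 9.
Augment S→B→D→T: bottleneck 3, flow now 12.
No augmenting path remains; maximum flow = 12.
In the residual graph, reachable from S: {S, A, B, C, D}.
Min-cut edges: C→T (4), D→T (8); capacity 4 + 8 = 12.
Cut capacity 15 exceeds the max flow 12, so it is not minimum.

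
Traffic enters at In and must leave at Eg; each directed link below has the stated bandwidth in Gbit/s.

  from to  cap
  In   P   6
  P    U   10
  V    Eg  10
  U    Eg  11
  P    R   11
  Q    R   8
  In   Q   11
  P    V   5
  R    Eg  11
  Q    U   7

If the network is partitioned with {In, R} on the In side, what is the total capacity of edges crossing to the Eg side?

28

Edges leaving {In, R}: In→P (6), In→Q (11), R→Eg (11).
Cut capacity = 6 + 11 + 11 = 28.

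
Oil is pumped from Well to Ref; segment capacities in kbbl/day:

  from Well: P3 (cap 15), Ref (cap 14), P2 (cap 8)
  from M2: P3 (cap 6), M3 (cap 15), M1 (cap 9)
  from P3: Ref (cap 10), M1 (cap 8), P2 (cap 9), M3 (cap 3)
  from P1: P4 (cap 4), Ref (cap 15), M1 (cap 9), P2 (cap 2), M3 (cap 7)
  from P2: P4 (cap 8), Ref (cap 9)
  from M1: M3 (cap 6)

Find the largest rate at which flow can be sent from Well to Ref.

Augment Well→Ref: bottleneck 14, flow now 14.
Augment Well→P3→Ref: bottleneck 10, flow now 24.
Augment Well→P2→Ref: bottleneck 8, flow now 32.
Augment Well→P3→P2→Ref: bottleneck 1, flow now 33.
No augmenting path remains; maximum flow = 33.
In the residual graph, reachable from Well: {Well, P3, P2, P4, M1, M3}.
Min-cut edges: Well→Ref (14), P3→Ref (10), P2→Ref (9); capacity 14 + 10 + 9 = 33.
This cut is saturated, so no flow can exceed 33.

33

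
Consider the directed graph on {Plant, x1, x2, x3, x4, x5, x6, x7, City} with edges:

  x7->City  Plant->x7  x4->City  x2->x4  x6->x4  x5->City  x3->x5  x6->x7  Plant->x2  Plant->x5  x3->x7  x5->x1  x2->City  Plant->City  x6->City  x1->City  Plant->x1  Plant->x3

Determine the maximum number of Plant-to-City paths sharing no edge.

5

Assign every edge capacity 1; by Menger, the answer equals the max flow.
Path Plant→City (+1); total 1.
Path Plant→x1→City (+1); total 2.
Path Plant→x2→City (+1); total 3.
Path Plant→x5→City (+1); total 4.
Path Plant→x7→City (+1); total 5.
No residual Plant→City path; max flow = 5.
Certifying cut of size 5: {Plant→City, Plant→x2, x1→City, x5→City, x7→City}.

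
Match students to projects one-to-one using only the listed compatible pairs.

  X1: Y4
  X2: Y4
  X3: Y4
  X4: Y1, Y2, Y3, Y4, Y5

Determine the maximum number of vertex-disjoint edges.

Unit-capacity flow: source→left, listed edges, right→sink; max matching = max flow.
Augmenting path X1→Y4 (+1); matched 1.
Augmenting path X4→Y1 (+1); matched 2.
No augmenting path remains; maximum matching = 2.
König certificate: {X4, Y4} is a vertex cover of size 2 (every listed pair touches it), so no matching can be larger.

2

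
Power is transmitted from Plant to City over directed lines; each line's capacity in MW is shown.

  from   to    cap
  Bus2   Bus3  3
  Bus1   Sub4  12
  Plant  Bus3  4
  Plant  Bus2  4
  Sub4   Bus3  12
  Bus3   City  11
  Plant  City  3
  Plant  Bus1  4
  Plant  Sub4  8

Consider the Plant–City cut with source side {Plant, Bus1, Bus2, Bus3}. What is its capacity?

34

Edges leaving {Plant, Bus1, Bus2, Bus3}: Plant→Sub4 (8), Plant→City (3), Bus1→Sub4 (12), Bus3→City (11).
Cut capacity = 8 + 3 + 12 + 11 = 34.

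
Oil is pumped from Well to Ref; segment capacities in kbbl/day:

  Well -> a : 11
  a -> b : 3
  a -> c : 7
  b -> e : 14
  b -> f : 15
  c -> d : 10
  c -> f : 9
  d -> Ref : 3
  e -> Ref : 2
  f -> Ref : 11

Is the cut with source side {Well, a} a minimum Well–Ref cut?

Given cut capacity: 3 + 7 = 10.
Augment Well→a→b→e→Ref: bottleneck 2, flow now 2.
Augment Well→a→b→f→Ref: bottleneck 1, flow now 3.
Augment Well→a→c→d→Ref: bottleneck 3, flow now 6.
Augment Well→a→c→f→Ref: bottleneck 4, flow now 10.
No augmenting path remains; maximum flow = 10.
Cut capacity 10 equals the max flow, so it is a minimum cut.

Yes — it is a minimum cut (capacity 10).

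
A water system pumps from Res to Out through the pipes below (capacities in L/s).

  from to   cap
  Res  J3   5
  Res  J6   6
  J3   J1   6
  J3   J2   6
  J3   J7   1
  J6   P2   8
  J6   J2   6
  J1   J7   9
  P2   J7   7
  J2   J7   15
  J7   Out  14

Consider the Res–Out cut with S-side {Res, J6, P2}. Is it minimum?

No — its capacity is 18, but the minimum cut has capacity 11.

Given cut capacity: 5 + 6 + 7 = 18.
Augment Res→J3→J7→Out: bottleneck 1, flow now 1.
Augment Res→J3→J1→J7→Out: bottleneck 4, flow now 5.
Augment Res→J6→P2→J7→Out: bottleneck 6, flow now 11.
No augmenting path remains; maximum flow = 11.
In the residual graph, reachable from Res: {Res}.
Min-cut edges: Res→J3 (5), Res→J6 (6); capacity 5 + 6 = 11.
Cut capacity 18 exceeds the max flow 11, so it is not minimum.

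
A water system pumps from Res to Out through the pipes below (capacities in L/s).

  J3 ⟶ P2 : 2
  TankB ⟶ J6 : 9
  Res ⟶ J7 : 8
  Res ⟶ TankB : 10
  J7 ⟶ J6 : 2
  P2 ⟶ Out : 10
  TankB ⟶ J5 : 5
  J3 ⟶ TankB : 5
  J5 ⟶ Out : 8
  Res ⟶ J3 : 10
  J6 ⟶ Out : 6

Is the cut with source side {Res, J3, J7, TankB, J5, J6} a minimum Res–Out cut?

Given cut capacity: 2 + 8 + 6 = 16.
Augment Res→J3→P2→Out: bottleneck 2, flow now 2.
Augment Res→J7→J6→Out: bottleneck 2, flow now 4.
Augment Res→TankB→J5→Out: bottleneck 5, flow now 9.
Augment Res→TankB→J6→Out: bottleneck 4, flow now 13.
No augmenting path remains; maximum flow = 13.
In the residual graph, reachable from Res: {Res, J3, J7, TankB, J6}.
Min-cut edges: J3→P2 (2), TankB→J5 (5), J6→Out (6); capacity 2 + 5 + 6 = 13.
Cut capacity 16 exceeds the max flow 13, so it is not minimum.

No — its capacity is 16, but the minimum cut has capacity 13.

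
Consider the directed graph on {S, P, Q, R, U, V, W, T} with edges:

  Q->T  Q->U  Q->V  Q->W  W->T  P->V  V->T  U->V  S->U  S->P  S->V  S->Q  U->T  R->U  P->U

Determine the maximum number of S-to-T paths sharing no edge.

3

Assign every edge capacity 1; by Menger, the answer equals the max flow.
Path S→Q→T (+1); total 1.
Path S→U→T (+1); total 2.
Path S→V→T (+1); total 3.
No residual S→T path; max flow = 3.
Certifying cut of size 3: {S→Q, U→T, V→T}.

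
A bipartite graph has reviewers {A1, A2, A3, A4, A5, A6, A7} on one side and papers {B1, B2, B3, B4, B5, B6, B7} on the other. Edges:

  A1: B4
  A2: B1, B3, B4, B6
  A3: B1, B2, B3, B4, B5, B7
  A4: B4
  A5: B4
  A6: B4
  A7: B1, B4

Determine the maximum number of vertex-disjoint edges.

4

Unit-capacity flow: source→left, listed edges, right→sink; max matching = max flow.
Augmenting path A1→B4 (+1); matched 1.
Augmenting path A2→B1 (+1); matched 2.
Augmenting path A3→B2 (+1); matched 3.
Augmenting path A7→B1→A2→B3 (+1); matched 4.
No augmenting path remains; maximum matching = 4.
König certificate: {A2, A3, A7, B4} is a vertex cover of size 4 (every listed pair touches it), so no matching can be larger.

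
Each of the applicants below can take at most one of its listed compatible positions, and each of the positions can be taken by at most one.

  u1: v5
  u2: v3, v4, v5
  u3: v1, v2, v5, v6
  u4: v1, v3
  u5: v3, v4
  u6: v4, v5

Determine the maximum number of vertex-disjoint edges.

5

Unit-capacity flow: source→left, listed edges, right→sink; max matching = max flow.
Augmenting path u1→v5 (+1); matched 1.
Augmenting path u2→v3 (+1); matched 2.
Augmenting path u3→v1 (+1); matched 3.
Augmenting path u5→v4 (+1); matched 4.
Augmenting path u4→v1→u3→v2 (+1); matched 5.
No augmenting path remains; maximum matching = 5.
König certificate: {u3, u4, v3, v4, v5} is a vertex cover of size 5 (every listed pair touches it), so no matching can be larger.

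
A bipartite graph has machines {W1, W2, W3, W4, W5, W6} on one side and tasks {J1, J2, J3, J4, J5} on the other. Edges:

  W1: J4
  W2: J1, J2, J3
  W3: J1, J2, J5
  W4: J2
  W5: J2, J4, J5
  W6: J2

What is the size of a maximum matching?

5

Unit-capacity flow: source→left, listed edges, right→sink; max matching = max flow.
Augmenting path W1→J4 (+1); matched 1.
Augmenting path W2→J1 (+1); matched 2.
Augmenting path W3→J2 (+1); matched 3.
Augmenting path W5→J5 (+1); matched 4.
Augmenting path W4→J2→W3→J1→W2→J3 (+1); matched 5.
No augmenting path remains; maximum matching = 5.
König certificate: {W1, W2, W3, W5, J2} is a vertex cover of size 5 (every listed pair touches it), so no matching can be larger.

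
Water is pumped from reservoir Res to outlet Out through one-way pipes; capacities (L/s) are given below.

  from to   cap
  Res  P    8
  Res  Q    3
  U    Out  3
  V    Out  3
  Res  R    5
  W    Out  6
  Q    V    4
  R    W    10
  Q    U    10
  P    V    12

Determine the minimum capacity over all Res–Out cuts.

Augment Res→P→V→Out: bottleneck 3, flow now 3.
Augment Res→Q→U→Out: bottleneck 3, flow now 6.
Augment Res→R→W→Out: bottleneck 5, flow now 11.
No augmenting path remains; maximum flow = 11.
By max-flow min-cut, the minimum cut capacity equals the max flow.
In the residual graph, reachable from Res: {Res, P, V}.
Min-cut edges: Res→Q (3), Res→R (5), V→Out (3); capacity 3 + 5 + 3 = 11.

11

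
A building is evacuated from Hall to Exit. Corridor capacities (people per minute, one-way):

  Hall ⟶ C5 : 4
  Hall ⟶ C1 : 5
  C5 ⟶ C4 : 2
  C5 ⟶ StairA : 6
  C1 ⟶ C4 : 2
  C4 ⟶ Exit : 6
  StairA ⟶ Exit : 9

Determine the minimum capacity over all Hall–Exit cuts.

Augment Hall→C5→C4→Exit: bottleneck 2, flow now 2.
Augment Hall→C5→StairA→Exit: bottleneck 2, flow now 4.
Augment Hall→C1→C4→Exit: bottleneck 2, flow now 6.
No augmenting path remains; maximum flow = 6.
By max-flow min-cut, the minimum cut capacity equals the max flow.
In the residual graph, reachable from Hall: {Hall, C1}.
Min-cut edges: Hall→C5 (4), C1→C4 (2); capacity 4 + 2 = 6.

6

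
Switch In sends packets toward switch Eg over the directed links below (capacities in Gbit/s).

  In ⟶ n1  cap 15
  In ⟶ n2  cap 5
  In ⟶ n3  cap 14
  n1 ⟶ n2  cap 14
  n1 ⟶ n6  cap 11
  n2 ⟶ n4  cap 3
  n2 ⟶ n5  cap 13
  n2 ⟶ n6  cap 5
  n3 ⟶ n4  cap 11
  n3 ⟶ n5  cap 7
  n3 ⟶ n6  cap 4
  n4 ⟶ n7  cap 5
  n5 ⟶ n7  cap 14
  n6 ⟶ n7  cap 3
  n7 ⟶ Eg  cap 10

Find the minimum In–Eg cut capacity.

10

Augment In→n1→n6→n7→Eg: bottleneck 3, flow now 3.
Augment In→n2→n4→n7→Eg: bottleneck 3, flow now 6.
Augment In→n2→n5→n7→Eg: bottleneck 2, flow now 8.
Augment In→n3→n4→n7→Eg: bottleneck 2, flow now 10.
No augmenting path remains; maximum flow = 10.
By max-flow min-cut, the minimum cut capacity equals the max flow.
In the residual graph, reachable from In: {In, n1, n2, n3, n4, n5, n6, n7}.
Min-cut edges: n7→Eg (10); capacity 10 = 10.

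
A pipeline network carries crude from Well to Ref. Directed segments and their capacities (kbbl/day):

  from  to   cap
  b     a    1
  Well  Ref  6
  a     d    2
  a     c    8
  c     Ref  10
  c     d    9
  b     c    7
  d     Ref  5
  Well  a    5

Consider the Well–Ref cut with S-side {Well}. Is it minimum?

Given cut capacity: 5 + 6 = 11.
Augment Well→Ref: bottleneck 6, flow now 6.
Augment Well→a→c→Ref: bottleneck 5, flow now 11.
No augmenting path remains; maximum flow = 11.
Cut capacity 11 equals the max flow, so it is a minimum cut.

Yes — it is a minimum cut (capacity 11).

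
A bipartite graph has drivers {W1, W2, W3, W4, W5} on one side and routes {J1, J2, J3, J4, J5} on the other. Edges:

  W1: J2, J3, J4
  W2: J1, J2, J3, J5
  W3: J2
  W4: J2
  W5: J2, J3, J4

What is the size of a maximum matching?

Unit-capacity flow: source→left, listed edges, right→sink; max matching = max flow.
Augmenting path W1→J2 (+1); matched 1.
Augmenting path W2→J1 (+1); matched 2.
Augmenting path W5→J3 (+1); matched 3.
Augmenting path W3→J2→W1→J4 (+1); matched 4.
No augmenting path remains; maximum matching = 4.
König certificate: {W1, W2, W5, J2} is a vertex cover of size 4 (every listed pair touches it), so no matching can be larger.

4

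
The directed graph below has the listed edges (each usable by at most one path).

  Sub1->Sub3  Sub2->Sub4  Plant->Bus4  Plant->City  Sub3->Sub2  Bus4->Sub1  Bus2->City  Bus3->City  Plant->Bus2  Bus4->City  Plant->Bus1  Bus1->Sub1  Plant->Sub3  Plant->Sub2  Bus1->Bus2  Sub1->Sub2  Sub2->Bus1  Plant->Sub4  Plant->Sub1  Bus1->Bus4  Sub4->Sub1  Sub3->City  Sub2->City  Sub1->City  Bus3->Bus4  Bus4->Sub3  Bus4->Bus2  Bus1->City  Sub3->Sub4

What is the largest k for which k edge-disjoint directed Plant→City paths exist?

7

Assign every edge capacity 1; by Menger, the answer equals the max flow.
Path Plant→City (+1); total 1.
Path Plant→Sub2→City (+1); total 2.
Path Plant→Bus1→City (+1); total 3.
Path Plant→Bus4→City (+1); total 4.
Path Plant→Sub1→City (+1); total 5.
Path Plant→Bus2→City (+1); total 6.
Path Plant→Sub3→City (+1); total 7.
No residual Plant→City path; max flow = 7.
Certifying cut of size 7: {Bus1→City, Bus2→City, Bus4→City, Plant→City, Sub1→City, Sub2→City, Sub3→City}.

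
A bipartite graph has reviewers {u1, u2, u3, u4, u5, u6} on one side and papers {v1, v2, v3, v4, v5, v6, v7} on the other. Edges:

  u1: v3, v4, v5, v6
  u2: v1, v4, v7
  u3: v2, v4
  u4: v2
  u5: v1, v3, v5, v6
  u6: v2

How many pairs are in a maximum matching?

Unit-capacity flow: source→left, listed edges, right→sink; max matching = max flow.
Augmenting path u1→v3 (+1); matched 1.
Augmenting path u2→v1 (+1); matched 2.
Augmenting path u3→v2 (+1); matched 3.
Augmenting path u5→v5 (+1); matched 4.
Augmenting path u4→v2→u3→v4 (+1); matched 5.
No augmenting path remains; maximum matching = 5.
König certificate: {u1, u2, u3, u5, v2} is a vertex cover of size 5 (every listed pair touches it), so no matching can be larger.

5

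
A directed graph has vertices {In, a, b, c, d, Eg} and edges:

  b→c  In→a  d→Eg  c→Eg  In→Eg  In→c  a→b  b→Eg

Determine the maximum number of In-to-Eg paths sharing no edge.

3

Assign every edge capacity 1; by Menger, the answer equals the max flow.
Path In→Eg (+1); total 1.
Path In→c→Eg (+1); total 2.
Path In→a→b→Eg (+1); total 3.
No residual In→Eg path; max flow = 3.
Certifying cut of size 3: {In→Eg, In→a, In→c}.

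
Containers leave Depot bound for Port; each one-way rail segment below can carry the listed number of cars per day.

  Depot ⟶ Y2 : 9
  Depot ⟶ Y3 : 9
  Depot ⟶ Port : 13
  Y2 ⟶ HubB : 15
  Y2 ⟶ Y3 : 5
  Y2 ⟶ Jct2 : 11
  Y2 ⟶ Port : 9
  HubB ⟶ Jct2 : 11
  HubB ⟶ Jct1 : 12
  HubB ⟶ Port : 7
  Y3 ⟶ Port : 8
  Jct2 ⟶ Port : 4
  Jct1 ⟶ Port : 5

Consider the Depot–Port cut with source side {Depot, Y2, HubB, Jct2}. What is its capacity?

Edges leaving {Depot, Y2, HubB, Jct2}: Depot→Y3 (9), Depot→Port (13), Y2→Y3 (5), Y2→Port (9), HubB→Jct1 (12), HubB→Port (7), Jct2→Port (4).
Cut capacity = 9 + 13 + 5 + 9 + 12 + 7 + 4 = 59.

59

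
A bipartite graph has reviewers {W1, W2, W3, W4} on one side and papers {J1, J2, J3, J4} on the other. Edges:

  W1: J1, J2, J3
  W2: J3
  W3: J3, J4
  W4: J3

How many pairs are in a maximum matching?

Unit-capacity flow: source→left, listed edges, right→sink; max matching = max flow.
Augmenting path W1→J1 (+1); matched 1.
Augmenting path W2→J3 (+1); matched 2.
Augmenting path W3→J4 (+1); matched 3.
No augmenting path remains; maximum matching = 3.
König certificate: {W1, W3, J3} is a vertex cover of size 3 (every listed pair touches it), so no matching can be larger.

3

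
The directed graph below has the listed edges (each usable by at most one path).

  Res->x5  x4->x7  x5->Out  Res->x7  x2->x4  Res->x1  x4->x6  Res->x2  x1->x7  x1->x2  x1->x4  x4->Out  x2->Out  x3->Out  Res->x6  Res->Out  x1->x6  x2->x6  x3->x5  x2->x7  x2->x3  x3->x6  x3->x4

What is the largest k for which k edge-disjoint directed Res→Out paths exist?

Assign every edge capacity 1; by Menger, the answer equals the max flow.
Path Res→Out (+1); total 1.
Path Res→x2→Out (+1); total 2.
Path Res→x5→Out (+1); total 3.
Path Res→x1→x4→Out (+1); total 4.
No residual Res→Out path; max flow = 4.
Certifying cut of size 4: {Res→Out, Res→x1, Res→x2, Res→x5}.

4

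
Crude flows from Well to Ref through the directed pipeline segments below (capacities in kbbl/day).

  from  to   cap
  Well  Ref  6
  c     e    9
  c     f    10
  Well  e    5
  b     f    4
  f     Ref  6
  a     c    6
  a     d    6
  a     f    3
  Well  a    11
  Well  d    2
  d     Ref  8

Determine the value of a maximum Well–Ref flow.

19

Augment Well→Ref: bottleneck 6, flow now 6.
Augment Well→d→Ref: bottleneck 2, flow now 8.
Augment Well→a→d→Ref: bottleneck 6, flow now 14.
Augment Well→a→f→Ref: bottleneck 3, flow now 17.
Augment Well→a→c→f→Ref: bottleneck 2, flow now 19.
No augmenting path remains; maximum flow = 19.
In the residual graph, reachable from Well: {Well, e}.
Min-cut edges: Well→a (11), Well→d (2), Well→Ref (6); capacity 11 + 2 + 6 = 19.
This cut is saturated, so no flow can exceed 19.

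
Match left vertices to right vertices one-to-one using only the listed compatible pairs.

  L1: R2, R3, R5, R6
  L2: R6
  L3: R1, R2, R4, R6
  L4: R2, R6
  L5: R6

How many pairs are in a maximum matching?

Unit-capacity flow: source→left, listed edges, right→sink; max matching = max flow.
Augmenting path L1→R2 (+1); matched 1.
Augmenting path L2→R6 (+1); matched 2.
Augmenting path L3→R1 (+1); matched 3.
Augmenting path L4→R2→L1→R3 (+1); matched 4.
No augmenting path remains; maximum matching = 4.
König certificate: {L1, L3, L4, R6} is a vertex cover of size 4 (every listed pair touches it), so no matching can be larger.

4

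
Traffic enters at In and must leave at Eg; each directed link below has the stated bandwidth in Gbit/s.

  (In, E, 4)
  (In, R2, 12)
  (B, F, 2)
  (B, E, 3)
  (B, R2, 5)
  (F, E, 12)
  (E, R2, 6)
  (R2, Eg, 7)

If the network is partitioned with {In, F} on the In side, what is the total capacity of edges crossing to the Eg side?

Edges leaving {In, F}: In→E (4), In→R2 (12), F→E (12).
Cut capacity = 4 + 12 + 12 = 28.

28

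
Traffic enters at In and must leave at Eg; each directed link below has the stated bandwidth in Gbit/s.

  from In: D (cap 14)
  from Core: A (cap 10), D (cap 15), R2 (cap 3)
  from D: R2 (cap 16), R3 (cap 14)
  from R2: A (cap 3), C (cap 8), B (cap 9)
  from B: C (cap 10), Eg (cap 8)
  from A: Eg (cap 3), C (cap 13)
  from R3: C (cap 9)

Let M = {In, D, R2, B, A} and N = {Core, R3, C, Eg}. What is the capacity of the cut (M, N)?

56

Edges leaving {In, D, R2, B, A}: D→R3 (14), R2→C (8), B→C (10), B→Eg (8), A→C (13), A→Eg (3).
Cut capacity = 14 + 8 + 10 + 8 + 13 + 3 = 56.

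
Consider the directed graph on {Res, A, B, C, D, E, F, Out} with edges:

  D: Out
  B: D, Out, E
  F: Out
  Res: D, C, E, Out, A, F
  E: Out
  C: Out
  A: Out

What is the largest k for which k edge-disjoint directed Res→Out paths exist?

6

Assign every edge capacity 1; by Menger, the answer equals the max flow.
Path Res→Out (+1); total 1.
Path Res→A→Out (+1); total 2.
Path Res→C→Out (+1); total 3.
Path Res→D→Out (+1); total 4.
Path Res→E→Out (+1); total 5.
Path Res→F→Out (+1); total 6.
No residual Res→Out path; max flow = 6.
Certifying cut of size 6: {Res→A, Res→C, Res→D, Res→E, Res→F, Res→Out}.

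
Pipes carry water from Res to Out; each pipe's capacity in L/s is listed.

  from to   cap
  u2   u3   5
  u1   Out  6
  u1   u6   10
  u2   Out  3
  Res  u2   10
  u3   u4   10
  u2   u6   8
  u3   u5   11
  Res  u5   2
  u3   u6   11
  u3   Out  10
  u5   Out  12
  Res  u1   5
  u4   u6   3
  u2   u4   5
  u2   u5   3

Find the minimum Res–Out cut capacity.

17

Augment Res→u1→Out: bottleneck 5, flow now 5.
Augment Res→u2→Out: bottleneck 3, flow now 8.
Augment Res→u5→Out: bottleneck 2, flow now 10.
Augment Res→u2→u3→Out: bottleneck 5, flow now 15.
Augment Res→u2→u5→Out: bottleneck 2, flow now 17.
No augmenting path remains; maximum flow = 17.
By max-flow min-cut, the minimum cut capacity equals the max flow.
In the residual graph, reachable from Res: {Res}.
Min-cut edges: Res→u1 (5), Res→u2 (10), Res→u5 (2); capacity 5 + 10 + 2 = 17.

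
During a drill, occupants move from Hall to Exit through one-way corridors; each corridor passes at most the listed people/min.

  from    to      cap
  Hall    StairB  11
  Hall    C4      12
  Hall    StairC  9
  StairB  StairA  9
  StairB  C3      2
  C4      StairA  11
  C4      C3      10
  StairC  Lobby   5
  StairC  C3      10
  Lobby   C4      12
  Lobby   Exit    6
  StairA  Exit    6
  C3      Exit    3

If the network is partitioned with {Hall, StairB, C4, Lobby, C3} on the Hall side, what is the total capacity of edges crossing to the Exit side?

Edges leaving {Hall, StairB, C4, Lobby, C3}: Hall→StairC (9), StairB→StairA (9), C4→StairA (11), Lobby→Exit (6), C3→Exit (3).
Cut capacity = 9 + 9 + 11 + 6 + 3 = 38.

38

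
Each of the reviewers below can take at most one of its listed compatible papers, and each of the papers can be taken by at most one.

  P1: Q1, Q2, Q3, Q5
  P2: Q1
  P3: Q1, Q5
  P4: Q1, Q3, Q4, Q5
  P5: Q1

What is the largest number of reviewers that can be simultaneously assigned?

4

Unit-capacity flow: source→left, listed edges, right→sink; max matching = max flow.
Augmenting path P1→Q1 (+1); matched 1.
Augmenting path P3→Q5 (+1); matched 2.
Augmenting path P4→Q3 (+1); matched 3.
Augmenting path P2→Q1→P1→Q2 (+1); matched 4.
No augmenting path remains; maximum matching = 4.
König certificate: {P1, P3, P4, Q1} is a vertex cover of size 4 (every listed pair touches it), so no matching can be larger.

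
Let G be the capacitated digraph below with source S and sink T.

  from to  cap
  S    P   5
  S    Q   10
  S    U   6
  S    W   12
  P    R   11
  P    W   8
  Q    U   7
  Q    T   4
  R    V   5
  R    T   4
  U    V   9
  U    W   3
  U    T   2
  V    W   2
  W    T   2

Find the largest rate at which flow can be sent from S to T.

Augment S→Q→T: bottleneck 4, flow now 4.
Augment S→U→T: bottleneck 2, flow now 6.
Augment S→W→T: bottleneck 2, flow now 8.
Augment S→P→R→T: bottleneck 4, flow now 12.
No augmenting path remains; maximum flow = 12.
In the residual graph, reachable from S: {S, P, Q, R, U, V, W}.
Min-cut edges: Q→T (4), R→T (4), U→T (2), W→T (2); capacity 4 + 4 + 2 + 2 = 12.
This cut is saturated, so no flow can exceed 12.

12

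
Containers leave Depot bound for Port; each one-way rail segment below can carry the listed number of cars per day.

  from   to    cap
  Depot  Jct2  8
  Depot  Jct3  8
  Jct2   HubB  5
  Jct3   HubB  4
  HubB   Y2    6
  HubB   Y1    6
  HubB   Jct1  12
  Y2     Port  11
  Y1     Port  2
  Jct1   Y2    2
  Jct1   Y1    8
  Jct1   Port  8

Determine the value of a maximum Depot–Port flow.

Augment Depot→Jct2→HubB→Y2→Port: bottleneck 5, flow now 5.
Augment Depot→Jct3→HubB→Y2→Port: bottleneck 1, flow now 6.
Augment Depot→Jct3→HubB→Y1→Port: bottleneck 2, flow now 8.
Augment Depot→Jct3→HubB→Jct1→Port: bottleneck 1, flow now 9.
No augmenting path remains; maximum flow = 9.
In the residual graph, reachable from Depot: {Depot, Jct2, Jct3}.
Min-cut edges: Jct2→HubB (5), Jct3→HubB (4); capacity 5 + 4 = 9.
This cut is saturated, so no flow can exceed 9.

9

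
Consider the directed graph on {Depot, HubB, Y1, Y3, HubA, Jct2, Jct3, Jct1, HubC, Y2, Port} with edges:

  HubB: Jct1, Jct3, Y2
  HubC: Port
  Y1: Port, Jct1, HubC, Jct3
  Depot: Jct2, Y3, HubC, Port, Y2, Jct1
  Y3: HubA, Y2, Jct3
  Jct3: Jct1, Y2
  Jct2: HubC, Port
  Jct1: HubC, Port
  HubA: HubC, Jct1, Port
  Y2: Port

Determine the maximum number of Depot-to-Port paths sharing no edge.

Assign every edge capacity 1; by Menger, the answer equals the max flow.
Path Depot→Port (+1); total 1.
Path Depot→Jct2→Port (+1); total 2.
Path Depot→Jct1→Port (+1); total 3.
Path Depot→HubC→Port (+1); total 4.
Path Depot→Y2→Port (+1); total 5.
Path Depot→Y3→HubA→Port (+1); total 6.
No residual Depot→Port path; max flow = 6.
Certifying cut of size 6: {Depot→HubC, Depot→Jct1, Depot→Jct2, Depot→Port, Depot→Y2, Depot→Y3}.

6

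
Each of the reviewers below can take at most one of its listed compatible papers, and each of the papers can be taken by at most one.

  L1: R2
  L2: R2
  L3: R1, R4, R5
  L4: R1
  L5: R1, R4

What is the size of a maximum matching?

Unit-capacity flow: source→left, listed edges, right→sink; max matching = max flow.
Augmenting path L1→R2 (+1); matched 1.
Augmenting path L3→R1 (+1); matched 2.
Augmenting path L5→R4 (+1); matched 3.
Augmenting path L4→R1→L3→R5 (+1); matched 4.
No augmenting path remains; maximum matching = 4.
König certificate: {L3, L4, L5, R2} is a vertex cover of size 4 (every listed pair touches it), so no matching can be larger.

4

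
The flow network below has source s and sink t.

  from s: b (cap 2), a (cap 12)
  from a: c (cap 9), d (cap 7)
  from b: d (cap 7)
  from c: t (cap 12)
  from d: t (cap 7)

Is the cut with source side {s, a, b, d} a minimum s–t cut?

No — its capacity is 16, but the minimum cut has capacity 14.

Given cut capacity: 9 + 7 = 16.
Augment s→a→c→t: bottleneck 9, flow now 9.
Augment s→a→d→t: bottleneck 3, flow now 12.
Augment s→b→d→t: bottleneck 2, flow now 14.
No augmenting path remains; maximum flow = 14.
In the residual graph, reachable from s: {s}.
Min-cut edges: s→a (12), s→b (2); capacity 12 + 2 = 14.
Cut capacity 16 exceeds the max flow 14, so it is not minimum.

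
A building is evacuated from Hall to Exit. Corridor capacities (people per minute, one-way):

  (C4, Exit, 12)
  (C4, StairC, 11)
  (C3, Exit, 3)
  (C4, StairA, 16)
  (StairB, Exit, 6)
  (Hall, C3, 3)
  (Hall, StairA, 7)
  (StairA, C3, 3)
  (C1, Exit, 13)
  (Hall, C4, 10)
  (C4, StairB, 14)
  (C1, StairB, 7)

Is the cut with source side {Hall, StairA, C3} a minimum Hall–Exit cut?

Given cut capacity: 10 + 3 = 13.
Augment Hall→C4→Exit: bottleneck 10, flow now 10.
Augment Hall→C3→Exit: bottleneck 3, flow now 13.
No augmenting path remains; maximum flow = 13.
Cut capacity 13 equals the max flow, so it is a minimum cut.

Yes — it is a minimum cut (capacity 13).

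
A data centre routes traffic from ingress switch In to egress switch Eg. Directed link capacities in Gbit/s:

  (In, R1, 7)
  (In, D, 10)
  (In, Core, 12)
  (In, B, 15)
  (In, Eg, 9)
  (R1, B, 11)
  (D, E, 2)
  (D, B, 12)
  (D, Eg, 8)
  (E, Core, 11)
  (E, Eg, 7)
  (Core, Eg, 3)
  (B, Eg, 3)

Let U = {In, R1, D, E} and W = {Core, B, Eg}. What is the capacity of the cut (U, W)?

Edges leaving {In, R1, D, E}: In→Core (12), In→B (15), In→Eg (9), R1→B (11), D→B (12), D→Eg (8), E→Core (11), E→Eg (7).
Cut capacity = 12 + 15 + 9 + 11 + 12 + 8 + 11 + 7 = 85.

85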